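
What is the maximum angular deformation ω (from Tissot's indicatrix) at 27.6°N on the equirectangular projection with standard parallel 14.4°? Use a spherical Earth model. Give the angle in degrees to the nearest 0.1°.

In the equirectangular projection with standard parallel φ₀ = 14.4° (x = Rλ cos φ₀, y = Rφ), meridians are true-scale (h = 1) and the parallel scale is k = cos φ₀ / cos φ.
At 27.6°: h = 1.000, k = 1.093; principal scales a = 1.093, b = 1.000.
sin(ω/2) = (a − b)/(a + b) = 0.09296/2.093 = 0.04441, so ω = 2 arcsin(0.04441) ≈ 5.1°.

5.1°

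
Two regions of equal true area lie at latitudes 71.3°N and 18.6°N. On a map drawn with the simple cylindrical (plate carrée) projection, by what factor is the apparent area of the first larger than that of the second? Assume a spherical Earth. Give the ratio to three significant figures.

Plate carrée maps x = Rλ, y = Rφ. The meridian scale is h = 1 and the parallel scale is k = 1/cos φ = sec φ.
Areal scale at 71.3°: h·k = 1.000 × 3.119 = 3.119.
Areal scale at 18.6°: h·k = 1.000 × 1.055 = 1.055.
Ratio = 3.119/1.055 ≈ 2.96.

2.96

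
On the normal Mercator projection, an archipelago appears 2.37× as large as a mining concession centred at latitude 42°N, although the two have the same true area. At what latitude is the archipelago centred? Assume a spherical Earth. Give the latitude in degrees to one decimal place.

61.1°

Mercator areal scale is sec²φ, so apparent-area ratio = sec²φ₁ / sec²φ₂ = cos²φ₂ / cos²φ₁.
cos²φ₂ / cos²φ₁ = 2.37  ⇒  cos φ₁ = cos 42° / √2.37 = 0.7431/1.539 = 0.4827.
φ₁ = arccos(0.4827) ≈ 61.1°.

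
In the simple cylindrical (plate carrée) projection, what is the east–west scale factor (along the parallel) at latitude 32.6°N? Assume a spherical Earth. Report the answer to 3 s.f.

1.19

Plate carrée maps x = Rλ, y = Rφ. The meridian scale is h = 1 and the parallel scale is k = 1/cos φ = sec φ.
k = 1/cos 32.6° = 1/0.8425 = 1.187.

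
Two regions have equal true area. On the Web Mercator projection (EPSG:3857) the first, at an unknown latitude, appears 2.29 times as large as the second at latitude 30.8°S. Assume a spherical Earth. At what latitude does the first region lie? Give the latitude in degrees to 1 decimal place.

On Mercator, (apparent₁)/(apparent₂) = sec²φ₁ / sec²φ₂ when true areas are equal.
cos²φ₂ / cos²φ₁ = 2.29  ⇒  cos φ₁ = cos 30.8° / √2.29 = 0.8590/1.513 = 0.5676.
φ₁ = arccos(0.5676) ≈ 55.4°.

55.4°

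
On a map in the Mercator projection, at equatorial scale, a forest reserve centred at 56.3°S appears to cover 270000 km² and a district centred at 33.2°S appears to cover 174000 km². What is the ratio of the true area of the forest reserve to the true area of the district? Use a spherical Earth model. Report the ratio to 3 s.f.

Since Mercator area scale is 1/cos²φ, the true area equals the apparent area multiplied by cos²φ.
True area of forest reserve: 270000 × cos²(56.3°) = 270000 × 0.3079 = 83120 km².
True area of district: 174000 × cos²(33.2°) = 174000 × 0.7002 = 121800 km².
Ratio = 83120 / 121800 ≈ 0.682.

0.682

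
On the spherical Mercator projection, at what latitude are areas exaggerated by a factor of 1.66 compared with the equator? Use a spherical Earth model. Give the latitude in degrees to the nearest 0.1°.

Mercator areal scale is sec²φ.
sec²φ = 1.66  ⇒  cos²φ = 0.6024  ⇒  cos φ = 0.7762.
φ = arccos(0.7762) ≈ 39.1°.

39.1°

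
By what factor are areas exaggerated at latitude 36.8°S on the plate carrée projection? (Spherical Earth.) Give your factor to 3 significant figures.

1.25

In the plate carrée (x = Rλ, y = Rφ), meridians are true-scale (h = 1) and parallels are stretched by k = sec φ.
Areal scale = h·k = 1 × sec φ; at 36.8°, h = 1.000, k = 1.249, so h·k = 1.249.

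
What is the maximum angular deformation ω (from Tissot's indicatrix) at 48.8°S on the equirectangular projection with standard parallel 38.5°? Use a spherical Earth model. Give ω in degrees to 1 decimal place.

In the equirectangular projection with standard parallel φ₀ = 38.5° (x = Rλ cos φ₀, y = Rφ), meridians are true-scale (h = 1) and the parallel scale is k = cos φ₀ / cos φ.
At 48.8°: h = 1.000, k = 1.188; principal scales a = 1.188, b = 1.000.
sin(ω/2) = (a − b)/(a + b) = 0.1881/2.188 = 0.08598, so ω = 2 arcsin(0.08598) ≈ 9.9°.

9.9°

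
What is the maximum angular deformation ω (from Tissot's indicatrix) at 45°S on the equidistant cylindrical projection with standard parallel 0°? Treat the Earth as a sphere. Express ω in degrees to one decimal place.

19.8°

For the equirectangular projection with φ₀ = 0 (plate carrée), h = 1 along meridians and k = sec φ along parallels.
At 45°: h = 1.000, k = 1.414; principal scales a = 1.414, b = 1.000.
sin(ω/2) = (a − b)/(a + b) = 0.4142/2.414 = 0.1716, so ω = 2 arcsin(0.1716) ≈ 19.8°.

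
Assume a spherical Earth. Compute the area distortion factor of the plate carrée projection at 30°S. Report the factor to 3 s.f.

1.15

Plate carrée maps x = Rλ, y = Rφ. The meridian scale is h = 1 and the parallel scale is k = 1/cos φ = sec φ.
Areal scale = h·k = 1 × sec φ; at 30°, h = 1.000, k = 1.155, so h·k = 1.155.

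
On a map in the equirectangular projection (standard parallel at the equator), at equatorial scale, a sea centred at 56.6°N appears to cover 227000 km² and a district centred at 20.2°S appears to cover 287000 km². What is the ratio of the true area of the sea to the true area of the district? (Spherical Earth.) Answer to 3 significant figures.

0.464

Plate carrée has h = 1 and k = sec φ, giving areal scale sec φ; true area = (apparent area) · cos φ.
True area of sea: 227000 × cos(56.6°) = 227000 × 0.5505 = 125000 km².
True area of district: 287000 × cos(20.2°) = 287000 × 0.9385 = 269300 km².
Ratio = 125000 / 269300 ≈ 0.464.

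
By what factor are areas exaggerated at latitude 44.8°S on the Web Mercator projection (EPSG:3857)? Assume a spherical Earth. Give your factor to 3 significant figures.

1.99

The Mercator projection is conformal; its linear scale factor is the same in every direction and equals sec φ = 1/cos φ.
Areal scale = k² = sec²φ = 1/cos²(44.8°) = 1/0.7096² = 1.986.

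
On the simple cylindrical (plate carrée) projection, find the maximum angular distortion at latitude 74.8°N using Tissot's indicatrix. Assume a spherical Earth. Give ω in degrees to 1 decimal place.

71.5°

For the equirectangular projection with φ₀ = 0 (plate carrée), h = 1 along meridians and k = sec φ along parallels.
At 74.8°: h = 1.000, k = 3.814; principal scales a = 3.814, b = 1.000.
sin(ω/2) = (a − b)/(a + b) = 2.814/4.814 = 0.5845, so ω = 2 arcsin(0.5845) ≈ 71.5°.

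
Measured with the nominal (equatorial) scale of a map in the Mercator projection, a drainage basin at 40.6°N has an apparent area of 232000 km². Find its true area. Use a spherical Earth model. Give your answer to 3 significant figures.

For Mercator, h = k = sec φ (a conformal cylindrical projection has a single point scale, 1/cos φ).
Areal scale = k² = sec²φ = 1/cos²(40.6°) = 1/0.7593² = 1.735.
True area = apparent / (areal scale) = 232000 / 1.735 ≈ 134000 km².

134000 km²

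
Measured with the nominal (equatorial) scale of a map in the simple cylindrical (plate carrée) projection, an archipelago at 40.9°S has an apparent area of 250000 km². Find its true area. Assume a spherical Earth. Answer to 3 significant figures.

In the plate carrée (x = Rλ, y = Rφ), meridians are true-scale (h = 1) and parallels are stretched by k = sec φ.
Areal scale = h·k = 1 × sec φ; at 40.9°, h = 1.000, k = 1.323, so h·k = 1.323.
True area = apparent / (areal scale) = 250000 / 1.323 ≈ 189000 km².

189000 km²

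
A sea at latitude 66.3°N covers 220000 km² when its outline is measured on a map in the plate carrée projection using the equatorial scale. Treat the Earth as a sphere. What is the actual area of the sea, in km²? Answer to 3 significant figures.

88400 km²

For the equirectangular projection with φ₀ = 0 (plate carrée), h = 1 along meridians and k = sec φ along parallels.
Areal scale = h·k = 1 × sec φ; at 66.3°, h = 1.000, k = 2.488, so h·k = 2.488.
True area = apparent / (areal scale) = 220000 / 2.488 ≈ 88400 km².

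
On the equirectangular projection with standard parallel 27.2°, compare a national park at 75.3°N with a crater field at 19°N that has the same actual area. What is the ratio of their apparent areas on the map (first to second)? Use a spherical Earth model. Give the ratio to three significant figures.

3.73

With standard parallel φ₀ = 27.2°, the equirectangular projection gives x = Rλ cos φ₀, y = Rφ, so h = 1 and k = cos 27.2° / cos φ.
Areal scale at 75.3°: h·k = 1.000 × 3.505 = 3.505.
Areal scale at 19°: h·k = 1.000 × 0.9407 = 0.9407.
Ratio = 3.505/0.9407 ≈ 3.73.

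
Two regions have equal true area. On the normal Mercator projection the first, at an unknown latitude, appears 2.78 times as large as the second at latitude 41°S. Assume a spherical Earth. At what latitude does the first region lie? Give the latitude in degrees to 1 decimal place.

On Mercator, (apparent₁)/(apparent₂) = sec²φ₁ / sec²φ₂ when true areas are equal.
cos²φ₂ / cos²φ₁ = 2.78  ⇒  cos φ₁ = cos 41° / √2.78 = 0.7547/1.667 = 0.4526.
φ₁ = arccos(0.4526) ≈ 63.1°.

63.1°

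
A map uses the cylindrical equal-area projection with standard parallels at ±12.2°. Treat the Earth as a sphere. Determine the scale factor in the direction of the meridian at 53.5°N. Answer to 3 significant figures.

Cylindrical equal-area (φ₀ = 12.2°): h = cos φ / cos 12.2° along meridians, k = cos 12.2° / cos φ along parallels; h·k = 1.
h = cos 53.5° / cos 12.2° = 0.5948/0.9774 = 0.6086.

0.609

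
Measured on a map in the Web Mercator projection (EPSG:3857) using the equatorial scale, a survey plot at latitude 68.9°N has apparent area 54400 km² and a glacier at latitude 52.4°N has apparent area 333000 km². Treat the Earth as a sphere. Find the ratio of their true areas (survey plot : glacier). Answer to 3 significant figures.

On Mercator the areal scale is sec²φ, so true area = apparent × cos²φ.
True area of survey plot: 54400 × cos²(68.9°) = 54400 × 0.1296 = 7050 km².
True area of glacier: 333000 × cos²(52.4°) = 333000 × 0.3723 = 124000 km².
Ratio = 7050 / 124000 ≈ 0.0569.

0.0569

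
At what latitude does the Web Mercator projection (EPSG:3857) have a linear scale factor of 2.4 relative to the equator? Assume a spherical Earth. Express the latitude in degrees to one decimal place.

Mercator scale is k = sec φ = 1/cos φ.
1/cos φ = 2.4  ⇒  cos φ = 0.4167  ⇒  φ = arccos(0.4167) ≈ 65.4°.

65.4°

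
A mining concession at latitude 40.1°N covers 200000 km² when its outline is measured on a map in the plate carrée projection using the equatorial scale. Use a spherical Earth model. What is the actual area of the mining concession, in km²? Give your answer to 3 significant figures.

153000 km²

For the equirectangular projection with φ₀ = 0 (plate carrée), h = 1 along meridians and k = sec φ along parallels.
Areal scale = h·k = 1 × sec φ; at 40.1°, h = 1.000, k = 1.307, so h·k = 1.307.
True area = apparent / (areal scale) = 200000 / 1.307 ≈ 153000 km².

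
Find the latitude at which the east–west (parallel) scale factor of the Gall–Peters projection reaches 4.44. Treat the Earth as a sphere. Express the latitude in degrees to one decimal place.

80.8°

Gall–Peters is a cylindrical equal-area projection with standard parallels at ±45°. For cylindrical equal-area with standard parallel φ₀, h = cos φ / cos φ₀ and k = cos φ₀ / cos φ, so h·k = 1.
k = cos φ₀ / cos φ = 4.44  ⇒  cos φ = cos 45° / 4.44 = 0.1593.
φ = arccos(0.1593) ≈ 80.8°.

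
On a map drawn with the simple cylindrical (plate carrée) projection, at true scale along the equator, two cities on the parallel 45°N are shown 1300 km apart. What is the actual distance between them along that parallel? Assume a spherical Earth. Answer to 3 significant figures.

919 km

In the plate carrée (x = Rλ, y = Rφ), meridians are true-scale (h = 1) and parallels are stretched by k = sec φ.
Along the parallel at 45°, map distances are exaggerated by k = sec 45° = 1.414.
True distance = 1300 / 1.414 = 1300 × cos 45° ≈ 919 km.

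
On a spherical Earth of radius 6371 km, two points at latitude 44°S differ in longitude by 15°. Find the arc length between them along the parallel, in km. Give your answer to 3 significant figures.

1200 km

Arc length along a parallel = R cos φ · Δλ (with Δλ in radians).
= 6371 × cos 44° × (15° × π/180) = 6371 × 0.7193 × 0.2618 ≈ 1200 km.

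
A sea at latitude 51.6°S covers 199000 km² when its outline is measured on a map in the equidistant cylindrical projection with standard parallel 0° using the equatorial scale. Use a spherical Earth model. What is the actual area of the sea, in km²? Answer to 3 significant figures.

124000 km²

For the equirectangular projection with φ₀ = 0 (plate carrée), h = 1 along meridians and k = sec φ along parallels.
Areal scale = h·k = 1 × sec φ; at 51.6°, h = 1.000, k = 1.610, so h·k = 1.610.
True area = apparent / (areal scale) = 199000 / 1.610 ≈ 124000 km².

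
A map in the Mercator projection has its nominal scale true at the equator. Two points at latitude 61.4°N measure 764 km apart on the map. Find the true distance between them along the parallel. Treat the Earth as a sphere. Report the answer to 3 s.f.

The Mercator projection is conformal; its linear scale factor is the same in every direction and equals sec φ = 1/cos φ.
Along the parallel at 61.4°, map distances are exaggerated by k = sec 61.4° = 2.089.
True distance = 764 / 2.089 = 764 × cos 61.4° ≈ 366 km.

366 km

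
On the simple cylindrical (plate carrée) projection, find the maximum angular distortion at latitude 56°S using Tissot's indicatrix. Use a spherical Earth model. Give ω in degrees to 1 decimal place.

32.8°

For the equirectangular projection with φ₀ = 0 (plate carrée), h = 1 along meridians and k = sec φ along parallels.
At 56°: h = 1.000, k = 1.788; principal scales a = 1.788, b = 1.000.
sin(ω/2) = (a − b)/(a + b) = 0.7883/2.788 = 0.2827, so ω = 2 arcsin(0.2827) ≈ 32.8°.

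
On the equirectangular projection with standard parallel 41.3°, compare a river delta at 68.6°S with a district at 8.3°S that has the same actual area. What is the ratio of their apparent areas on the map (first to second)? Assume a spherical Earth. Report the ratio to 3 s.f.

With standard parallel φ₀ = 41.3°, the equirectangular projection gives x = Rλ cos φ₀, y = Rφ, so h = 1 and k = cos 41.3° / cos φ.
Areal scale at 68.6°: h·k = 1.000 × 2.059 = 2.059.
Areal scale at 8.3°: h·k = 1.000 × 0.7592 = 0.7592.
Ratio = 2.059/0.7592 ≈ 2.71.

2.71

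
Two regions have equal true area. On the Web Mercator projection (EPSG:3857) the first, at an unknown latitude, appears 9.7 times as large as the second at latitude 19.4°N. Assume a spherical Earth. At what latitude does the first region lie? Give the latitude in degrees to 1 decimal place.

72.4°

For equal true areas on Mercator, apparent areas scale as sec²φ, so the ratio is cos²φ₂ / cos²φ₁.
cos²φ₂ / cos²φ₁ = 9.7  ⇒  cos φ₁ = cos 19.4° / √9.7 = 0.9432/3.114 = 0.3029.
φ₁ = arccos(0.3029) ≈ 72.4°.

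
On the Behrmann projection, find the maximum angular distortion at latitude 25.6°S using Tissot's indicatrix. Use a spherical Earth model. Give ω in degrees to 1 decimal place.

The Behrmann projection is cylindrical equal-area with φ₀ = 30°. Cylindrical equal-area (φ₀ = 30°): h = cos φ / cos 30° along meridians, k = cos 30° / cos φ along parallels; h·k = 1.
At 25.6°: h = 1.041, k = 0.9603; principal scales a = 1.041, b = 0.9603.
sin(ω/2) = (a − b)/(a + b) = 0.08105/2.002 = 0.04049, so ω = 2 arcsin(0.04049) ≈ 4.6°.

4.6°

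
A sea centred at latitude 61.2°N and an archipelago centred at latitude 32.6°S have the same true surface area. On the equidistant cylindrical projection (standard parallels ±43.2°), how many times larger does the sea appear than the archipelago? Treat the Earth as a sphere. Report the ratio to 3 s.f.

With standard parallel φ₀ = 43.2°, the equirectangular projection gives x = Rλ cos φ₀, y = Rφ, so h = 1 and k = cos 43.2° / cos φ.
Areal scale at 61.2°: h·k = 1.000 × 1.513 = 1.513.
Areal scale at 32.6°: h·k = 1.000 × 0.8653 = 0.8653.
Ratio = 1.513/0.8653 ≈ 1.75.

1.75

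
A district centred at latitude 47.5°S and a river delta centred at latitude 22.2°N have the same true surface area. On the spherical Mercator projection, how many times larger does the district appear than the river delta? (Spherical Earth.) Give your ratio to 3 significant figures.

1.88

On Mercator, area is exaggerated by sec²φ = 1/cos²φ.
At 47.5°: sec²(47.5°) = 1/0.6756² = 2.191.
At 22.2°: sec²(22.2°) = 1/0.9259² = 1.167.
Ratio = 2.191/1.167 = cos²(22.2°)/cos²(47.5°) ≈ 1.88.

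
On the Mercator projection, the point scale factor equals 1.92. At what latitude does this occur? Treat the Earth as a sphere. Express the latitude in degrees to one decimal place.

Mercator scale is k = sec φ = 1/cos φ.
1/cos φ = 1.92  ⇒  cos φ = 0.5208  ⇒  φ = arccos(0.5208) ≈ 58.6°.

58.6°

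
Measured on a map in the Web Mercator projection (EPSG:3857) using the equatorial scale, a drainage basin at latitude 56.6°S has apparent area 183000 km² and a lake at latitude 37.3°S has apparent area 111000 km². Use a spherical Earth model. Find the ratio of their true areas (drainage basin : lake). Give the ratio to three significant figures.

0.790

Since Mercator area scale is 1/cos²φ, the true area equals the apparent area multiplied by cos²φ.
True area of drainage basin: 183000 × cos²(56.6°) = 183000 × 0.3030 = 55450 km².
True area of lake: 111000 × cos²(37.3°) = 111000 × 0.6328 = 70240 km².
Ratio = 55450 / 70240 ≈ 0.790.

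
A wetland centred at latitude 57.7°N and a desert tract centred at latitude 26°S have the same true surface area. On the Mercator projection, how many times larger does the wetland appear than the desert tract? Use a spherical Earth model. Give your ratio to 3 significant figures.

2.83

On Mercator, area is exaggerated by sec²φ = 1/cos²φ.
At 57.7°: sec²(57.7°) = 1/0.5344² = 3.502.
At 26°: sec²(26°) = 1/0.8988² = 1.238.
Ratio = 3.502/1.238 = cos²(26°)/cos²(57.7°) ≈ 2.83.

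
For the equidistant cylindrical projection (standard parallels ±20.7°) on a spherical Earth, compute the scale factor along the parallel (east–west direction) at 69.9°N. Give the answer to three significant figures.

2.72

In the equirectangular projection with standard parallel φ₀ = 20.7° (x = Rλ cos φ₀, y = Rφ), meridians are true-scale (h = 1) and the parallel scale is k = cos φ₀ / cos φ.
k = cos 20.7° / cos 69.9° = 0.9354/0.3437 = 2.722.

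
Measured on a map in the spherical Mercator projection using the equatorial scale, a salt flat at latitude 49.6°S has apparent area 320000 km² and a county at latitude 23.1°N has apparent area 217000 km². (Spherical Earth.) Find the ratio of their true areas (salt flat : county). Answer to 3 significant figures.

Mercator's areal exaggeration is sec²φ; hence true area = (apparent area) · cos²φ.
True area of salt flat: 320000 × cos²(49.6°) = 320000 × 0.4201 = 134400 km².
True area of county: 217000 × cos²(23.1°) = 217000 × 0.8461 = 183600 km².
Ratio = 134400 / 183600 ≈ 0.732.

0.732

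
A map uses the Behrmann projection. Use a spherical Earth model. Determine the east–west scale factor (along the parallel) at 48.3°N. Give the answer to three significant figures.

1.30

The Behrmann projection is cylindrical equal-area with φ₀ = 30°. A cylindrical equal-area projection with standard parallel φ₀ has meridian scale h = cos φ / cos φ₀ and parallel scale k = cos φ₀ / cos φ (so areas are preserved, h·k = 1).
k = cos 30° / cos 48.3° = 0.8660/0.6652 = 1.302.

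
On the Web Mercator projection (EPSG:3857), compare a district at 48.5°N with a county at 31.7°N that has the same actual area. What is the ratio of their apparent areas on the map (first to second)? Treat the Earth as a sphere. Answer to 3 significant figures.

1.65

On Mercator, area is exaggerated by sec²φ = 1/cos²φ.
At 48.5°: sec²(48.5°) = 1/0.6626² = 2.278.
At 31.7°: sec²(31.7°) = 1/0.8508² = 1.381.
Ratio = 2.278/1.381 = cos²(31.7°)/cos²(48.5°) ≈ 1.65.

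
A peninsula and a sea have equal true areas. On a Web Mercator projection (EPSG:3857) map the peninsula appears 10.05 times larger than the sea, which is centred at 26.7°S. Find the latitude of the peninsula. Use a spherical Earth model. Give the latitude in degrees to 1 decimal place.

Mercator areal scale is sec²φ, so apparent-area ratio = sec²φ₁ / sec²φ₂ = cos²φ₂ / cos²φ₁.
cos²φ₂ / cos²φ₁ = 10.05  ⇒  cos φ₁ = cos 26.7° / √10.05 = 0.8934/3.170 = 0.2818.
φ₁ = arccos(0.2818) ≈ 73.6°.

73.6°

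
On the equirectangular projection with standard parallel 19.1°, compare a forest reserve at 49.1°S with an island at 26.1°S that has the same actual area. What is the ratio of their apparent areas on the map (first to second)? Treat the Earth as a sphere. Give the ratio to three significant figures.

The equidistant cylindrical projection with φ₀ = 19.1° has h = 1 (meridians true) and k = cos φ₀ / cos φ along parallels.
Areal scale at 49.1°: h·k = 1.000 × 1.443 = 1.443.
Areal scale at 26.1°: h·k = 1.000 × 1.052 = 1.052.
Ratio = 1.443/1.052 ≈ 1.37.

1.37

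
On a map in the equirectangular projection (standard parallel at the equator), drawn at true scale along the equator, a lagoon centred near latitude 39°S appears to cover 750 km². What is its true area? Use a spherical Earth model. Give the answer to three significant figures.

Plate carrée maps x = Rλ, y = Rφ. The meridian scale is h = 1 and the parallel scale is k = 1/cos φ = sec φ.
Areal scale = h·k = 1 × sec φ; at 39°, h = 1.000, k = 1.287, so h·k = 1.287.
True area = apparent / (areal scale) = 750 / 1.287 ≈ 583 km².

583 km²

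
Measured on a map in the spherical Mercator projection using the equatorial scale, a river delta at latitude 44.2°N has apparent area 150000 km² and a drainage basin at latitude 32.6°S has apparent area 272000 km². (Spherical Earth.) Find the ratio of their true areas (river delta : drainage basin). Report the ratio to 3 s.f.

Since Mercator area scale is 1/cos²φ, the true area equals the apparent area multiplied by cos²φ.
True area of river delta: 150000 × cos²(44.2°) = 150000 × 0.5140 = 77090 km².
True area of drainage basin: 272000 × cos²(32.6°) = 272000 × 0.7097 = 193000 km².
Ratio = 77090 / 193000 ≈ 0.399.

0.399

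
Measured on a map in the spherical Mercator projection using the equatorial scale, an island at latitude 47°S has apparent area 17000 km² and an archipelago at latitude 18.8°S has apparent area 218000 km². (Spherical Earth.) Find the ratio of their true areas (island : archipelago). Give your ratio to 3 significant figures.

0.0405

On Mercator the areal scale is sec²φ, so true area = apparent × cos²φ.
True area of island: 17000 × cos²(47°) = 17000 × 0.4651 = 7907 km².
True area of archipelago: 218000 × cos²(18.8°) = 218000 × 0.8961 = 195400 km².
Ratio = 7907 / 195400 ≈ 0.0405.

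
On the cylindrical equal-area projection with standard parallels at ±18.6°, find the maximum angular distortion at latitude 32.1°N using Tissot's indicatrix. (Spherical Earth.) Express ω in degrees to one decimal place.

For cylindrical equal-area with standard parallel φ₀, h = cos φ / cos φ₀ and k = cos φ₀ / cos φ, so h·k = 1.
At 32.1°: h = 0.8938, k = 1.119; principal scales a = 1.119, b = 0.8938.
sin(ω/2) = (a − b)/(a + b) = 0.2250/2.013 = 0.1118, so ω = 2 arcsin(0.1118) ≈ 12.8°.

12.8°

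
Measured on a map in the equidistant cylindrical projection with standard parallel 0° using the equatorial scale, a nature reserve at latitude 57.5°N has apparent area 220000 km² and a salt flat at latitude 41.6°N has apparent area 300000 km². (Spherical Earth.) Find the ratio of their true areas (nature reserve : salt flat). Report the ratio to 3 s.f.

Plate carrée has h = 1 and k = sec φ, giving areal scale sec φ; true area = (apparent area) · cos φ.
True area of nature reserve: 220000 × cos(57.5°) = 220000 × 0.5373 = 118200 km².
True area of salt flat: 300000 × cos(41.6°) = 300000 × 0.7478 = 224300 km².
Ratio = 118200 / 224300 ≈ 0.527.

0.527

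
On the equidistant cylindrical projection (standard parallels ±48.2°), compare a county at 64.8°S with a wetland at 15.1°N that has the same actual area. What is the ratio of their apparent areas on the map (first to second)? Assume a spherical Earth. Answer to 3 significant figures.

2.27

With standard parallel φ₀ = 48.2°, the equirectangular projection gives x = Rλ cos φ₀, y = Rφ, so h = 1 and k = cos 48.2° / cos φ.
Areal scale at 64.8°: h·k = 1.000 × 1.565 = 1.565.
Areal scale at 15.1°: h·k = 1.000 × 0.6904 = 0.6904.
Ratio = 1.565/0.6904 ≈ 2.27.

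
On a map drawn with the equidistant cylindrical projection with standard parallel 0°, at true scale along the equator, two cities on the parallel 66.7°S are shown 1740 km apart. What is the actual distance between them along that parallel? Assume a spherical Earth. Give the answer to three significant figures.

688 km

Plate carrée maps x = Rλ, y = Rφ. The meridian scale is h = 1 and the parallel scale is k = 1/cos φ = sec φ.
Along the parallel at 66.7°, map distances are exaggerated by k = sec 66.7° = 2.528.
True distance = 1740 / 2.528 = 1740 × cos 66.7° ≈ 688 km.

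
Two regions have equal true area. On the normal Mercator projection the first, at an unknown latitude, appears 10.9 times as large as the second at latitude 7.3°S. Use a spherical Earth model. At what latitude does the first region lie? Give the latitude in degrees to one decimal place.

Mercator areal scale is sec²φ, so apparent-area ratio = sec²φ₁ / sec²φ₂ = cos²φ₂ / cos²φ₁.
cos²φ₂ / cos²φ₁ = 10.9  ⇒  cos φ₁ = cos 7.3° / √10.9 = 0.9919/3.302 = 0.3004.
φ₁ = arccos(0.3004) ≈ 72.5°.

72.5°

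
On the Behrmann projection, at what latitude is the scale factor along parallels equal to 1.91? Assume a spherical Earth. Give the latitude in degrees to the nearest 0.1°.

63.0°

Behrmann is a cylindrical equal-area projection with standard parallels at ±30°. Cylindrical equal-area (φ₀ = 30°): h = cos φ / cos 30° along meridians, k = cos 30° / cos φ along parallels; h·k = 1.
k = cos φ₀ / cos φ = 1.91  ⇒  cos φ = cos 30° / 1.91 = 0.4534.
φ = arccos(0.4534) ≈ 63.0°.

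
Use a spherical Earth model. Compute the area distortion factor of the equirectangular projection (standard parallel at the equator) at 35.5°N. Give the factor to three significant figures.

1.23

For the equirectangular projection with φ₀ = 0 (plate carrée), h = 1 along meridians and k = sec φ along parallels.
Areal scale = h·k = 1 × sec φ; at 35.5°, h = 1.000, k = 1.228, so h·k = 1.228.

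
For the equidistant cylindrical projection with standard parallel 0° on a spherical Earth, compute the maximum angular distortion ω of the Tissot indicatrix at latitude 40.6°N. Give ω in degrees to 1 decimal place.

15.7°

In the plate carrée (x = Rλ, y = Rφ), meridians are true-scale (h = 1) and parallels are stretched by k = sec φ.
At 40.6°: h = 1.000, k = 1.317; principal scales a = 1.317, b = 1.000.
sin(ω/2) = (a − b)/(a + b) = 0.3171/2.317 = 0.1368, so ω = 2 arcsin(0.1368) ≈ 15.7°.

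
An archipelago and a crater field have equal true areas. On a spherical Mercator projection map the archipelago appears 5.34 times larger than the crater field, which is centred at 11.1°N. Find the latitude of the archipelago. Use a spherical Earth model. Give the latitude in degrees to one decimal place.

64.9°

On Mercator, (apparent₁)/(apparent₂) = sec²φ₁ / sec²φ₂ when true areas are equal.
cos²φ₂ / cos²φ₁ = 5.34  ⇒  cos φ₁ = cos 11.1° / √5.34 = 0.9813/2.311 = 0.4246.
φ₁ = arccos(0.4246) ≈ 64.9°.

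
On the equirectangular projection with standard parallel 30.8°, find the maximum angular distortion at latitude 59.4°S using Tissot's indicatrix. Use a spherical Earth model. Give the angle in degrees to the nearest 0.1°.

In the equirectangular projection with standard parallel φ₀ = 30.8° (x = Rλ cos φ₀, y = Rφ), meridians are true-scale (h = 1) and the parallel scale is k = cos φ₀ / cos φ.
At 59.4°: h = 1.000, k = 1.687; principal scales a = 1.687, b = 1.000.
sin(ω/2) = (a − b)/(a + b) = 0.6874/2.687 = 0.2558, so ω = 2 arcsin(0.2558) ≈ 29.6°.

29.6°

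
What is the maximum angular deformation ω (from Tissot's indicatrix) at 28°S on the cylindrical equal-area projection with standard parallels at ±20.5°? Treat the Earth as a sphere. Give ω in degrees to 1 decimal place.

A cylindrical equal-area projection with standard parallel φ₀ has meridian scale h = cos φ / cos φ₀ and parallel scale k = cos φ₀ / cos φ (so areas are preserved, h·k = 1).
At 28°: h = 0.9426, k = 1.061; principal scales a = 1.061, b = 0.9426.
sin(ω/2) = (a − b)/(a + b) = 0.1182/2.003 = 0.05900, so ω = 2 arcsin(0.05900) ≈ 6.8°.

6.8°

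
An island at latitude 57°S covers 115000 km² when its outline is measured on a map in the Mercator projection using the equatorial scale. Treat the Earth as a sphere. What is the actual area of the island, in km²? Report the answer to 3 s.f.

34100 km²

Mercator is conformal, so the point scale is isotropic: h = k = sec φ = 1/cos φ.
Areal scale = k² = sec²φ = 1/cos²(57°) = 1/0.5446² = 3.371.
True area = apparent / (areal scale) = 115000 / 3.371 ≈ 34100 km².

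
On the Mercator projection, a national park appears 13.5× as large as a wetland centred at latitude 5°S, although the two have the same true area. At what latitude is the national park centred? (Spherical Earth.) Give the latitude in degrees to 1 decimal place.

On Mercator, (apparent₁)/(apparent₂) = sec²φ₁ / sec²φ₂ when true areas are equal.
cos²φ₂ / cos²φ₁ = 13.5  ⇒  cos φ₁ = cos 5° / √13.5 = 0.9962/3.674 = 0.2711.
φ₁ = arccos(0.2711) ≈ 74.3°.

74.3°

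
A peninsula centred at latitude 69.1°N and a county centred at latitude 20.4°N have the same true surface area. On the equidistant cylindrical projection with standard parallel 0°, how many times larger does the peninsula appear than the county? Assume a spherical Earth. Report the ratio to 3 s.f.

2.63

In the plate carrée (x = Rλ, y = Rφ), meridians are true-scale (h = 1) and parallels are stretched by k = sec φ.
Areal scale at 69.1°: h·k = 1.000 × 2.803 = 2.803.
Areal scale at 20.4°: h·k = 1.000 × 1.067 = 1.067.
Ratio = 2.803/1.067 ≈ 2.63.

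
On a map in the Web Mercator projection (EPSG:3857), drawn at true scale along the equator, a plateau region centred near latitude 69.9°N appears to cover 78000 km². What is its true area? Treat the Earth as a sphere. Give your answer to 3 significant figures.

9210 km²

For Mercator, h = k = sec φ (a conformal cylindrical projection has a single point scale, 1/cos φ).
Areal scale = k² = sec²φ = 1/cos²(69.9°) = 1/0.3437² = 8.467.
True area = apparent / (areal scale) = 78000 / 8.467 ≈ 9210 km².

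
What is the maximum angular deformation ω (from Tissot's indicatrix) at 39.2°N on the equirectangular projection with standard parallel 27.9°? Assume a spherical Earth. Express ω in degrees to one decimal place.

7.5°

In the equirectangular projection with standard parallel φ₀ = 27.9° (x = Rλ cos φ₀, y = Rφ), meridians are true-scale (h = 1) and the parallel scale is k = cos φ₀ / cos φ.
At 39.2°: h = 1.000, k = 1.140; principal scales a = 1.140, b = 1.000.
sin(ω/2) = (a − b)/(a + b) = 0.1404/2.140 = 0.06561, so ω = 2 arcsin(0.06561) ≈ 7.5°.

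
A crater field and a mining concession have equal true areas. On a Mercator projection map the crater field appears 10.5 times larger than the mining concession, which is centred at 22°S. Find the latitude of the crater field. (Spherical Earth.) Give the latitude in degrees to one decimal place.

73.4°

Mercator areal scale is sec²φ, so apparent-area ratio = sec²φ₁ / sec²φ₂ = cos²φ₂ / cos²φ₁.
cos²φ₂ / cos²φ₁ = 10.5  ⇒  cos φ₁ = cos 22° / √10.5 = 0.9272/3.240 = 0.2861.
φ₁ = arccos(0.2861) ≈ 73.4°.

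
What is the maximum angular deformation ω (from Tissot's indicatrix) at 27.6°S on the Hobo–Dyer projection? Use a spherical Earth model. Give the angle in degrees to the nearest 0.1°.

Hobo–Dyer is a cylindrical equal-area projection with standard parallels at ±37.5°. Cylindrical equal-area (φ₀ = 37.5°): h = cos φ / cos 37.5° along meridians, k = cos 37.5° / cos φ along parallels; h·k = 1.
At 27.6°: h = 1.117, k = 0.8952; principal scales a = 1.117, b = 0.8952.
sin(ω/2) = (a − b)/(a + b) = 0.2218/2.012 = 0.1102, so ω = 2 arcsin(0.1102) ≈ 12.7°.

12.7°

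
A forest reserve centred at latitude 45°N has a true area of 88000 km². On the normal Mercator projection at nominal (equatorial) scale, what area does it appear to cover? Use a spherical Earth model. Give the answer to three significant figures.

176000 km²

Mercator is conformal, so the point scale is isotropic: h = k = sec φ = 1/cos φ.
Areal scale = k² = sec²φ = 1/cos²(45°) = 1/0.7071² = 2.000.
Apparent area = 88000 × 2.000 ≈ 176000 km².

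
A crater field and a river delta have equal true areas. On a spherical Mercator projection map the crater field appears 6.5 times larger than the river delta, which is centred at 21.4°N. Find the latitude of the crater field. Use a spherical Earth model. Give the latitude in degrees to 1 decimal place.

68.6°

On Mercator, (apparent₁)/(apparent₂) = sec²φ₁ / sec²φ₂ when true areas are equal.
cos²φ₂ / cos²φ₁ = 6.5  ⇒  cos φ₁ = cos 21.4° / √6.5 = 0.9311/2.550 = 0.3652.
φ₁ = arccos(0.3652) ≈ 68.6°.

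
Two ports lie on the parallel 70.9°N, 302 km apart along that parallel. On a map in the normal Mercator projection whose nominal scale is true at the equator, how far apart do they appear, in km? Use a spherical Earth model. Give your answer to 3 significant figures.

The Mercator projection is conformal; its linear scale factor is the same in every direction and equals sec φ = 1/cos φ.
Along the parallel, k = sec 70.9° = 1/0.3272 = 3.056.
Map distance = 302 × 3.056 ≈ 923 km.

923 km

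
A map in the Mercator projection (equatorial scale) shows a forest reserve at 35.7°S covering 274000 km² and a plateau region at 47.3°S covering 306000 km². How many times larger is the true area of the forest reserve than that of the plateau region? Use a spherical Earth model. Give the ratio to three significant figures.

On Mercator the areal scale is sec²φ, so true area = apparent × cos²φ.
True area of forest reserve: 274000 × cos²(35.7°) = 274000 × 0.6595 = 180700 km².
True area of plateau region: 306000 × cos²(47.3°) = 306000 × 0.4599 = 140700 km².
Ratio = 180700 / 140700 ≈ 1.28.

1.28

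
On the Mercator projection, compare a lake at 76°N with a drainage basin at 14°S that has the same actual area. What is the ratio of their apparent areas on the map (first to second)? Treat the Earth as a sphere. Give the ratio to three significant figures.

On Mercator, area is exaggerated by sec²φ = 1/cos²φ.
At 76°: sec²(76°) = 1/0.2419² = 17.09.
At 14°: sec²(14°) = 1/0.9703² = 1.062.
Ratio = 17.09/1.062 = cos²(14°)/cos²(76°) ≈ 16.1.

16.1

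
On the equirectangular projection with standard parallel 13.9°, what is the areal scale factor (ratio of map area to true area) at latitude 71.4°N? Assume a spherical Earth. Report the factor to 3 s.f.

3.04

In the equirectangular projection with standard parallel φ₀ = 13.9° (x = Rλ cos φ₀, y = Rφ), meridians are true-scale (h = 1) and the parallel scale is k = cos φ₀ / cos φ.
Areal scale = h·k = 1 × cos φ₀ / cos φ; at 71.4°, h = 1.000, k = 3.043, so h·k = 3.043.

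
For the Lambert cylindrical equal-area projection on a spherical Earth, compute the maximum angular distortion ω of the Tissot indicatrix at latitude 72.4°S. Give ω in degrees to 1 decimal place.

The Lambert cylindrical equal-area projection is the cylindrical equal-area projection with its standard parallel at the equator (φ₀ = 0). Cylindrical equal-area (φ₀ = 0°): h = cos φ / cos 0° along meridians, k = cos 0° / cos φ along parallels; h·k = 1.
At 72.4°: h = 0.3024, k = 3.307; principal scales a = 3.307, b = 0.3024.
sin(ω/2) = (a − b)/(a + b) = 3.005/3.610 = 0.8325, so ω = 2 arcsin(0.8325) ≈ 112.7°.

112.7°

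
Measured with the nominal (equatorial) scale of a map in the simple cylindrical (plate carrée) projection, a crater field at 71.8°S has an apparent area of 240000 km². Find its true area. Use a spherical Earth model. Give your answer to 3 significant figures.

75000 km²

Plate carrée maps x = Rλ, y = Rφ. The meridian scale is h = 1 and the parallel scale is k = 1/cos φ = sec φ.
Areal scale = h·k = 1 × sec φ; at 71.8°, h = 1.000, k = 3.202, so h·k = 3.202.
True area = apparent / (areal scale) = 240000 / 3.202 ≈ 75000 km².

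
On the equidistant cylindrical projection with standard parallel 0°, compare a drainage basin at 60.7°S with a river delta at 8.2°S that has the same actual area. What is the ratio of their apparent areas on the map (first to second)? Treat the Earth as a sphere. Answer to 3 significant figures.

In the plate carrée (x = Rλ, y = Rφ), meridians are true-scale (h = 1) and parallels are stretched by k = sec φ.
Areal scale at 60.7°: h·k = 1.000 × 2.043 = 2.043.
Areal scale at 8.2°: h·k = 1.000 × 1.010 = 1.010.
Ratio = 2.043/1.010 ≈ 2.02.

2.02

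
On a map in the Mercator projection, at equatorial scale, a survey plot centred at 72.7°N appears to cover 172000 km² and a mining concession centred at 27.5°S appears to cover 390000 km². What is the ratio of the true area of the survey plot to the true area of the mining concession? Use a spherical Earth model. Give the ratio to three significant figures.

0.0496

Mercator's areal exaggeration is sec²φ; hence true area = (apparent area) · cos²φ.
True area of survey plot: 172000 × cos²(72.7°) = 172000 × 0.08843 = 15210 km².
True area of mining concession: 390000 × cos²(27.5°) = 390000 × 0.7868 = 306800 km².
Ratio = 15210 / 306800 ≈ 0.0496.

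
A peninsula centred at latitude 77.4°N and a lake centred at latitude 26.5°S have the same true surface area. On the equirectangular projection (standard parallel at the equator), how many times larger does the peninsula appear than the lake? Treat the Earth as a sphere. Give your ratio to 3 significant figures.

In the plate carrée (x = Rλ, y = Rφ), meridians are true-scale (h = 1) and parallels are stretched by k = sec φ.
Areal scale at 77.4°: h·k = 1.000 × 4.584 = 4.584.
Areal scale at 26.5°: h·k = 1.000 × 1.117 = 1.117.
Ratio = 4.584/1.117 ≈ 4.10.

4.10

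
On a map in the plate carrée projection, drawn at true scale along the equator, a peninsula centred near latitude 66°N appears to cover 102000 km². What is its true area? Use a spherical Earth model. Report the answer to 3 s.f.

Plate carrée maps x = Rλ, y = Rφ. The meridian scale is h = 1 and the parallel scale is k = 1/cos φ = sec φ.
Areal scale = h·k = 1 × sec φ; at 66°, h = 1.000, k = 2.459, so h·k = 2.459.
True area = apparent / (areal scale) = 102000 / 2.459 ≈ 41500 km².

41500 km²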